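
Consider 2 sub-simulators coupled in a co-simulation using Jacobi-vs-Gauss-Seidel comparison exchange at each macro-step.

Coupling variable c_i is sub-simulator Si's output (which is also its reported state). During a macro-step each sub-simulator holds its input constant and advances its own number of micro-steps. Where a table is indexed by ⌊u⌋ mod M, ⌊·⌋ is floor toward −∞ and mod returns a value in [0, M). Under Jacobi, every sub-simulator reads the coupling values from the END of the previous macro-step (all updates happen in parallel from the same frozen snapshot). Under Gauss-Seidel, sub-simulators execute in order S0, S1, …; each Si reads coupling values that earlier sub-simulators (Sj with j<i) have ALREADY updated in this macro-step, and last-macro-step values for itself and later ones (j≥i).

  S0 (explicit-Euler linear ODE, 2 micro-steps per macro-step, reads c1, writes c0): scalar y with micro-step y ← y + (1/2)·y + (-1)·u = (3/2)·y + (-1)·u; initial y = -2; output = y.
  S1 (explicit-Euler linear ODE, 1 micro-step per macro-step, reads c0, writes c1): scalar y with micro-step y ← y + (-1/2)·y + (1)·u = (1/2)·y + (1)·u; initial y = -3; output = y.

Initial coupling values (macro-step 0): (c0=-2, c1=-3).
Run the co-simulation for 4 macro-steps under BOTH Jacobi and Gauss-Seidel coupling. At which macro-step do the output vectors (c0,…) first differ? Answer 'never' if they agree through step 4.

[Jacobi] macro 1: S0 reads c1=-3 → after 2×micro: 3; S1 reads c0=-2 → after 1×micro: -7/2 ⇒ (c0=3, c1=-7/2)
[Jacobi] macro 2: S0 reads c1=-7/2 → after 2×micro: 31/2; S1 reads c0=3 → after 1×micro: 5/4 ⇒ (c0=31/2, c1=5/4)
[Jacobi] macro 3: S0 reads c1=5/4 → after 2×micro: 127/4; S1 reads c0=31/2 → after 1×micro: 129/8 ⇒ (c0=127/4, c1=129/8)
[Jacobi] macro 4: S0 reads c1=129/8 → after 2×micro: 249/8; S1 reads c0=127/4 → after 1×micro: 637/16 ⇒ (c0=249/8, c1=637/16)
[Gauss-Seidel] macro 1: S0 reads c1=-3 → after 2×micro: 3; S1 reads c0=3 → after 1×micro: 3/2 ⇒ (c0=3, c1=3/2)
[Gauss-Seidel] macro 2: S0 reads c1=3/2 → after 2×micro: 3; S1 reads c0=3 → after 1×micro: 15/4 ⇒ (c0=3, c1=15/4)
[Gauss-Seidel] macro 3: S0 reads c1=15/4 → after 2×micro: -21/8; S1 reads c0=-21/8 → after 1×micro: -3/4 ⇒ (c0=-21/8, c1=-3/4)
[Gauss-Seidel] macro 4: S0 reads c1=-3/4 → after 2×micro: -129/32; S1 reads c0=-129/32 → after 1×micro: -141/32 ⇒ (c0=-129/32, c1=-141/32)

first divergence at macro-step: 1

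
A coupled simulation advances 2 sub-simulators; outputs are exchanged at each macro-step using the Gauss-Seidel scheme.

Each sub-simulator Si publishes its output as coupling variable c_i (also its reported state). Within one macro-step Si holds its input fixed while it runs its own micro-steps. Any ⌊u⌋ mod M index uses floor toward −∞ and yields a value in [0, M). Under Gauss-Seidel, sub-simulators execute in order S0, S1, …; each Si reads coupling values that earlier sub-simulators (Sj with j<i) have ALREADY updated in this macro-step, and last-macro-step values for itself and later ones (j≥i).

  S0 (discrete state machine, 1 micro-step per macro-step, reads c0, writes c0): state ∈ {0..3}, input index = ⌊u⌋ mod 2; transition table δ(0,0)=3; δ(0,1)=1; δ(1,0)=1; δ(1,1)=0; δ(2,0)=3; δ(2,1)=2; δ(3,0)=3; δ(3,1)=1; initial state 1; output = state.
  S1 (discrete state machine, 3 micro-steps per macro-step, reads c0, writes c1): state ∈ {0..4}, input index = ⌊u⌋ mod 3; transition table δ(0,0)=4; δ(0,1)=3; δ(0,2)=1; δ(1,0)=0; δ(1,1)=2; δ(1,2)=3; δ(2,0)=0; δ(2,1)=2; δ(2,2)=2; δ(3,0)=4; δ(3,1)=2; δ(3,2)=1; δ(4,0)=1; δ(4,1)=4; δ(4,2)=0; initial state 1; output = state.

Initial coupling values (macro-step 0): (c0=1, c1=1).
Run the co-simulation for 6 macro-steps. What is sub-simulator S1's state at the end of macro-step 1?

S1 state at macro-step 1 = 1

macro 1: S0 reads c0=1 → after 1×micro: 0; S1 reads c0=0 → after 3×micro: 1 ⇒ (c0=0, c1=1)
macro 2: S0 reads c0=0 → after 1×micro: 3; S1 reads c0=3 → after 3×micro: 1 ⇒ (c0=3, c1=1)
macro 3: S0 reads c0=3 → after 1×micro: 1; S1 reads c0=1 → after 3×micro: 2 ⇒ (c0=1, c1=2)
macro 4: S0 reads c0=1 → after 1×micro: 0; S1 reads c0=0 → after 3×micro: 1 ⇒ (c0=0, c1=1)
macro 5: S0 reads c0=0 → after 1×micro: 3; S1 reads c0=3 → after 3×micro: 1 ⇒ (c0=3, c1=1)
macro 6: S0 reads c0=3 → after 1×micro: 1; S1 reads c0=1 → after 3×micro: 2 ⇒ (c0=1, c1=2)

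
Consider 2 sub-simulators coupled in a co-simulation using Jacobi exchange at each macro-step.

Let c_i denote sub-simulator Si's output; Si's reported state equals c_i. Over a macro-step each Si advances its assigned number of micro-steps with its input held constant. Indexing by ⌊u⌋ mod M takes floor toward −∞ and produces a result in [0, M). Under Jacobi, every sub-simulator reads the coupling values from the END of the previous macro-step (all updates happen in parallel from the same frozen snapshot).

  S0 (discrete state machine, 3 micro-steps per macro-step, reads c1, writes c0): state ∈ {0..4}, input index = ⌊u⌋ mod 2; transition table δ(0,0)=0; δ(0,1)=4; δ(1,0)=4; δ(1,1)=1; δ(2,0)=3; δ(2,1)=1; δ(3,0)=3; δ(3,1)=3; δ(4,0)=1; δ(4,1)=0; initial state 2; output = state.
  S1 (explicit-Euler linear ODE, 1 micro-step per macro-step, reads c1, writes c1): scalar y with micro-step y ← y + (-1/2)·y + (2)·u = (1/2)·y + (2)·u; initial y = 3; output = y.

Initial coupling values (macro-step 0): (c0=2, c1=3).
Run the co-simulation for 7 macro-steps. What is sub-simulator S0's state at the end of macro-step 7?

S0 state at macro-step 7 = 1

macro 1: S0 reads c1=3 → after 3×micro: 1; S1 reads c1=3 → after 1×micro: 15/2 ⇒ (c0=1, c1=15/2)
macro 2: S0 reads c1=15/2 → after 3×micro: 1; S1 reads c1=15/2 → after 1×micro: 75/4 ⇒ (c0=1, c1=75/4)
macro 3: S0 reads c1=75/4 → after 3×micro: 4; S1 reads c1=75/4 → after 1×micro: 375/8 ⇒ (c0=4, c1=375/8)
macro 4: S0 reads c1=375/8 → after 3×micro: 1; S1 reads c1=375/8 → after 1×micro: 1875/16 ⇒ (c0=1, c1=1875/16)
macro 5: S0 reads c1=1875/16 → after 3×micro: 1; S1 reads c1=1875/16 → after 1×micro: 9375/32 ⇒ (c0=1, c1=9375/32)
macro 6: S0 reads c1=9375/32 → after 3×micro: 4; S1 reads c1=9375/32 → after 1×micro: 46875/64 ⇒ (c0=4, c1=46875/64)
macro 7: S0 reads c1=46875/64 → after 3×micro: 1; S1 reads c1=46875/64 → after 1×micro: 234375/128 ⇒ (c0=1, c1=234375/128)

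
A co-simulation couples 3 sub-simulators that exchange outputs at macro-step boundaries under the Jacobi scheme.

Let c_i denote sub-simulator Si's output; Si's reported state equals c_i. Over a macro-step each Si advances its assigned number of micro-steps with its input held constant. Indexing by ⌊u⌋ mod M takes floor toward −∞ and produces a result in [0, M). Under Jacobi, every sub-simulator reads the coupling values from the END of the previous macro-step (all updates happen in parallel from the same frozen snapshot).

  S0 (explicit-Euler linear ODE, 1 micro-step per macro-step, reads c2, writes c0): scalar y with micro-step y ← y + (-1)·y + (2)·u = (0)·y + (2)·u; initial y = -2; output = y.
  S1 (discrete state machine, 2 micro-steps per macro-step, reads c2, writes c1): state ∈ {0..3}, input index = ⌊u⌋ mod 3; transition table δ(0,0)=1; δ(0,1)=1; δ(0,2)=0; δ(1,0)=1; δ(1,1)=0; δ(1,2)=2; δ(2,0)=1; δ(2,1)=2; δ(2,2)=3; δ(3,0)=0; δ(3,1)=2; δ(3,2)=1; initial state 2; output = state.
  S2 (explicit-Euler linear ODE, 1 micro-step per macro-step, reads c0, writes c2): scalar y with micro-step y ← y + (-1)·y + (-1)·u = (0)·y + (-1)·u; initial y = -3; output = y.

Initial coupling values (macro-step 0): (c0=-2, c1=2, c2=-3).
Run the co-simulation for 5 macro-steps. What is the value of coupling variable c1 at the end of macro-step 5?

c1 at macro-step 5 = 1

macro 1: S0 reads c2=-3 → after 1×micro: -6; S1 reads c2=-3 → after 2×micro: 1; S2 reads c0=-2 → after 1×micro: 2 ⇒ (c0=-6, c1=1, c2=2)
macro 2: S0 reads c2=2 → after 1×micro: 4; S1 reads c2=2 → after 2×micro: 3; S2 reads c0=-6 → after 1×micro: 6 ⇒ (c0=4, c1=3, c2=6)
macro 3: S0 reads c2=6 → after 1×micro: 12; S1 reads c2=6 → after 2×micro: 1; S2 reads c0=4 → after 1×micro: -4 ⇒ (c0=12, c1=1, c2=-4)
macro 4: S0 reads c2=-4 → after 1×micro: -8; S1 reads c2=-4 → after 2×micro: 3; S2 reads c0=12 → after 1×micro: -12 ⇒ (c0=-8, c1=3, c2=-12)
macro 5: S0 reads c2=-12 → after 1×micro: -24; S1 reads c2=-12 → after 2×micro: 1; S2 reads c0=-8 → after 1×micro: 8 ⇒ (c0=-24, c1=1, c2=8)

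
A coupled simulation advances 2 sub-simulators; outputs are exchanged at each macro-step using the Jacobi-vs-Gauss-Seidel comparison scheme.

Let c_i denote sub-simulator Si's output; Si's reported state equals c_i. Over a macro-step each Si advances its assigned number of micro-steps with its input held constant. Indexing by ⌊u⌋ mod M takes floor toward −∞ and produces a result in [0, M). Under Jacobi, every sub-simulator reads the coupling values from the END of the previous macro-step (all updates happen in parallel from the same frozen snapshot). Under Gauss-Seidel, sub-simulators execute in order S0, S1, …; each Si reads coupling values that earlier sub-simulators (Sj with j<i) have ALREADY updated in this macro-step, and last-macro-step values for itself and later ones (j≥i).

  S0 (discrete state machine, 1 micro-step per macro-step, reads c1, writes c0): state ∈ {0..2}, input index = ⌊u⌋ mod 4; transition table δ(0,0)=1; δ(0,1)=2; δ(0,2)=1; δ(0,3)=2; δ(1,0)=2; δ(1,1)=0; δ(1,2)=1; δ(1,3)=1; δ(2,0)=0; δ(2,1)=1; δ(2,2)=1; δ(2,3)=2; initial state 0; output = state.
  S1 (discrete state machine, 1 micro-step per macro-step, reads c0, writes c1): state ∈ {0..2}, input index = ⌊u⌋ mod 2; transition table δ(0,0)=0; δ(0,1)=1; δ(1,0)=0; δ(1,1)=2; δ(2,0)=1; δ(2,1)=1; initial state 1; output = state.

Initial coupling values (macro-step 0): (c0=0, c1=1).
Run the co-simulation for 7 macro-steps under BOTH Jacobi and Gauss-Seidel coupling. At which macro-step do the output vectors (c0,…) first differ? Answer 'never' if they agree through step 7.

first divergence at macro-step: 3

[Jacobi] macro 1: S0 reads c1=1 → after 1×micro: 2; S1 reads c0=0 → after 1×micro: 0 ⇒ (c0=2, c1=0)
[Jacobi] macro 2: S0 reads c1=0 → after 1×micro: 0; S1 reads c0=2 → after 1×micro: 0 ⇒ (c0=0, c1=0)
[Jacobi] macro 3: S0 reads c1=0 → after 1×micro: 1; S1 reads c0=0 → after 1×micro: 0 ⇒ (c0=1, c1=0)
[Jacobi] macro 4: S0 reads c1=0 → after 1×micro: 2; S1 reads c0=1 → after 1×micro: 1 ⇒ (c0=2, c1=1)
[Jacobi] macro 5: S0 reads c1=1 → after 1×micro: 1; S1 reads c0=2 → after 1×micro: 0 ⇒ (c0=1, c1=0)
[Jacobi] macro 6: S0 reads c1=0 → after 1×micro: 2; S1 reads c0=1 → after 1×micro: 1 ⇒ (c0=2, c1=1)
[Jacobi] macro 7: S0 reads c1=1 → after 1×micro: 1; S1 reads c0=2 → after 1×micro: 0 ⇒ (c0=1, c1=0)
[Gauss-Seidel] macro 1: S0 reads c1=1 → after 1×micro: 2; S1 reads c0=2 → after 1×micro: 0 ⇒ (c0=2, c1=0)
[Gauss-Seidel] macro 2: S0 reads c1=0 → after 1×micro: 0; S1 reads c0=0 → after 1×micro: 0 ⇒ (c0=0, c1=0)
[Gauss-Seidel] macro 3: S0 reads c1=0 → after 1×micro: 1; S1 reads c0=1 → after 1×micro: 1 ⇒ (c0=1, c1=1)
[Gauss-Seidel] macro 4: S0 reads c1=1 → after 1×micro: 0; S1 reads c0=0 → after 1×micro: 0 ⇒ (c0=0, c1=0)
[Gauss-Seidel] macro 5: S0 reads c1=0 → after 1×micro: 1; S1 reads c0=1 → after 1×micro: 1 ⇒ (c0=1, c1=1)
[Gauss-Seidel] macro 6: S0 reads c1=1 → after 1×micro: 0; S1 reads c0=0 → after 1×micro: 0 ⇒ (c0=0, c1=0)
[Gauss-Seidel] macro 7: S0 reads c1=0 → after 1×micro: 1; S1 reads c0=1 → after 1×micro: 1 ⇒ (c0=1, c1=1)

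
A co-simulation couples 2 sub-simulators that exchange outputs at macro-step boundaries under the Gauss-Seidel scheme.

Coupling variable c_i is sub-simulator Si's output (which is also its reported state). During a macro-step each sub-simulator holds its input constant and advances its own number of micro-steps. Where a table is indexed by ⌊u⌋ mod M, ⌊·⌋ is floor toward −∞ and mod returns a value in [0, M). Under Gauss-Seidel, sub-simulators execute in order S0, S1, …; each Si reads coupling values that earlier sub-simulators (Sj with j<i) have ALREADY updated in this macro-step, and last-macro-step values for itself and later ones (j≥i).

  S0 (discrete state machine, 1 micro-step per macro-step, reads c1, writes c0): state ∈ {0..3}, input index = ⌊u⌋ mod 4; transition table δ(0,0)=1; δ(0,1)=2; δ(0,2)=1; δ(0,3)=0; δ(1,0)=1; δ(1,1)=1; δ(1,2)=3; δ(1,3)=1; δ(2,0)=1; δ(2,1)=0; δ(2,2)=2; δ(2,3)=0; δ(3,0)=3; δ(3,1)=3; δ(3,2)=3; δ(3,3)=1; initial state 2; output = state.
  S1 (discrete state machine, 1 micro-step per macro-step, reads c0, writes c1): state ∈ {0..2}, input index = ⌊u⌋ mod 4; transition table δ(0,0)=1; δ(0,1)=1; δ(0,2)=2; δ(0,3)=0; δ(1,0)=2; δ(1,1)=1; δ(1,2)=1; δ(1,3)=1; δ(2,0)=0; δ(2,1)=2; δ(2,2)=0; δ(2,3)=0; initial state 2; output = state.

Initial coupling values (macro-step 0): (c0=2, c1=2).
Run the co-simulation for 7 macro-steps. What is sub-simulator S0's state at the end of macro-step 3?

macro 1: S0 reads c1=2 → after 1×micro: 2; S1 reads c0=2 → after 1×micro: 0 ⇒ (c0=2, c1=0)
macro 2: S0 reads c1=0 → after 1×micro: 1; S1 reads c0=1 → after 1×micro: 1 ⇒ (c0=1, c1=1)
macro 3: S0 reads c1=1 → after 1×micro: 1; S1 reads c0=1 → after 1×micro: 1 ⇒ (c0=1, c1=1)
macro 4: S0 reads c1=1 → after 1×micro: 1; S1 reads c0=1 → after 1×micro: 1 ⇒ (c0=1, c1=1)
macro 5: S0 reads c1=1 → after 1×micro: 1; S1 reads c0=1 → after 1×micro: 1 ⇒ (c0=1, c1=1)
macro 6: S0 reads c1=1 → after 1×micro: 1; S1 reads c0=1 → after 1×micro: 1 ⇒ (c0=1, c1=1)
macro 7: S0 reads c1=1 → after 1×micro: 1; S1 reads c0=1 → after 1×micro: 1 ⇒ (c0=1, c1=1)

S0 state at macro-step 3 = 1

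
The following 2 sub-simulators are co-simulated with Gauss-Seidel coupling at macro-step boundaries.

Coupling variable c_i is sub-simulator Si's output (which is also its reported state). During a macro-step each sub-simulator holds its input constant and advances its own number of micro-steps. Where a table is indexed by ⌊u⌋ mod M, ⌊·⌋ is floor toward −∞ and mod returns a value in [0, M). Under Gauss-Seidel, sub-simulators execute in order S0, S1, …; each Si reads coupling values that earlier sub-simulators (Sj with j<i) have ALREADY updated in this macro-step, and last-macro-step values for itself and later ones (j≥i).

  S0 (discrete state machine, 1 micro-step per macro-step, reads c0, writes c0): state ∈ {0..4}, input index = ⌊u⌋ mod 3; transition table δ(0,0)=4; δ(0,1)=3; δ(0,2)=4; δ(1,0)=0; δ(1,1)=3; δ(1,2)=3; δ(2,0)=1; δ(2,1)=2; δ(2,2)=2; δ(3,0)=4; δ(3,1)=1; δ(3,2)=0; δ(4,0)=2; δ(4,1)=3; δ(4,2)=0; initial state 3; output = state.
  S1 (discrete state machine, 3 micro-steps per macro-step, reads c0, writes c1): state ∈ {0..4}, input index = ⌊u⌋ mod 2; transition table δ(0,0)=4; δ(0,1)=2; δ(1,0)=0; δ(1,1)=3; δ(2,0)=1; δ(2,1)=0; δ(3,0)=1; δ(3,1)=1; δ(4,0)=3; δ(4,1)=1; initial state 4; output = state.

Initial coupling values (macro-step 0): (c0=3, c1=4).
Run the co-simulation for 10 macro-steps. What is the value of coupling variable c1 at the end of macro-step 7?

macro 1: S0 reads c0=3 → after 1×micro: 4; S1 reads c0=4 → after 3×micro: 0 ⇒ (c0=4, c1=0)
macro 2: S0 reads c0=4 → after 1×micro: 3; S1 reads c0=3 → after 3×micro: 2 ⇒ (c0=3, c1=2)
macro 3: S0 reads c0=3 → after 1×micro: 4; S1 reads c0=4 → after 3×micro: 4 ⇒ (c0=4, c1=4)
macro 4: S0 reads c0=4 → after 1×micro: 3; S1 reads c0=3 → after 3×micro: 1 ⇒ (c0=3, c1=1)
macro 5: S0 reads c0=3 → after 1×micro: 4; S1 reads c0=4 → after 3×micro: 3 ⇒ (c0=4, c1=3)
macro 6: S0 reads c0=4 → after 1×micro: 3; S1 reads c0=3 → after 3×micro: 1 ⇒ (c0=3, c1=1)
macro 7: S0 reads c0=3 → after 1×micro: 4; S1 reads c0=4 → after 3×micro: 3 ⇒ (c0=4, c1=3)
macro 8: S0 reads c0=4 → after 1×micro: 3; S1 reads c0=3 → after 3×micro: 1 ⇒ (c0=3, c1=1)
macro 9: S0 reads c0=3 → after 1×micro: 4; S1 reads c0=4 → after 3×micro: 3 ⇒ (c0=4, c1=3)
macro 10: S0 reads c0=4 → after 1×micro: 3; S1 reads c0=3 → after 3×micro: 1 ⇒ (c0=3, c1=1)

c1 at macro-step 7 = 3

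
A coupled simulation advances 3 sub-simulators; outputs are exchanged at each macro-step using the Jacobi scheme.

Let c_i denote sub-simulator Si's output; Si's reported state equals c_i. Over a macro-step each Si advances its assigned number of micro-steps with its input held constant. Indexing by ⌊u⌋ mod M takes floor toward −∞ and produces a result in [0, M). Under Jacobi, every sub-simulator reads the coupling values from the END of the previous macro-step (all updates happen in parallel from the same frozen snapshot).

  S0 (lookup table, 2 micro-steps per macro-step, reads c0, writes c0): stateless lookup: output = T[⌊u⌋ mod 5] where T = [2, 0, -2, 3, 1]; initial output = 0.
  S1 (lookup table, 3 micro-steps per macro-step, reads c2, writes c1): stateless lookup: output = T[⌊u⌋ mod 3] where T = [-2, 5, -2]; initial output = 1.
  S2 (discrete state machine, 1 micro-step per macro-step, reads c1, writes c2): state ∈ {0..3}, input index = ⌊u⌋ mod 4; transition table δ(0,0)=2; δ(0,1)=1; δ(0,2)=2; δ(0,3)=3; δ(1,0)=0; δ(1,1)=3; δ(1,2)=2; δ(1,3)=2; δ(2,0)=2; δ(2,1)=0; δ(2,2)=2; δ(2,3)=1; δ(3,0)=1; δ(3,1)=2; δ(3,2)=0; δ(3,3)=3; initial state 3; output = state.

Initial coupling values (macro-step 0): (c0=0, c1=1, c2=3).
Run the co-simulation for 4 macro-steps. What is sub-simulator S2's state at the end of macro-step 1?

S2 state at macro-step 1 = 2

macro 1: S0 reads c0=0 → after 2×micro: 2; S1 reads c2=3 → after 3×micro: -2; S2 reads c1=1 → after 1×micro: 2 ⇒ (c0=2, c1=-2, c2=2)
macro 2: S0 reads c0=2 → after 2×micro: -2; S1 reads c2=2 → after 3×micro: -2; S2 reads c1=-2 → after 1×micro: 2 ⇒ (c0=-2, c1=-2, c2=2)
macro 3: S0 reads c0=-2 → after 2×micro: 3; S1 reads c2=2 → after 3×micro: -2; S2 reads c1=-2 → after 1×micro: 2 ⇒ (c0=3, c1=-2, c2=2)
macro 4: S0 reads c0=3 → after 2×micro: 3; S1 reads c2=2 → after 3×micro: -2; S2 reads c1=-2 → after 1×micro: 2 ⇒ (c0=3, c1=-2, c2=2)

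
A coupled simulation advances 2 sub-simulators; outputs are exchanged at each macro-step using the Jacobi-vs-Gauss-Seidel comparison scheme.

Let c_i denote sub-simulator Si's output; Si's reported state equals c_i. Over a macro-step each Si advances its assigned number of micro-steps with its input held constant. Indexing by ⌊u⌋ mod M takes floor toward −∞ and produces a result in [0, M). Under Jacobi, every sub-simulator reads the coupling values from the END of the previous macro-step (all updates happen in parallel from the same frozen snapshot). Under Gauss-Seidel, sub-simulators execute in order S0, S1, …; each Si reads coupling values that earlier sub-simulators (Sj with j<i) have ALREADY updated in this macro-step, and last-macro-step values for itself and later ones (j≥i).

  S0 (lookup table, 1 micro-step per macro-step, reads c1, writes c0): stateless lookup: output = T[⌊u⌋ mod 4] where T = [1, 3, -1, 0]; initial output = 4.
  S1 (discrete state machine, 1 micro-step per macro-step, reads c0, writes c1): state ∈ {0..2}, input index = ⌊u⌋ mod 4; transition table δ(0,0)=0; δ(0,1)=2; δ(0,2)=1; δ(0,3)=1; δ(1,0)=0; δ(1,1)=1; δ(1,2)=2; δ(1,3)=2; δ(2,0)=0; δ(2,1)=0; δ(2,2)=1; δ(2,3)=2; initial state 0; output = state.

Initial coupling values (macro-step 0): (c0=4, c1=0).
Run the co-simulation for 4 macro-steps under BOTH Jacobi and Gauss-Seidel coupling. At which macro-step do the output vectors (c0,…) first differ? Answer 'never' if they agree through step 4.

first divergence at macro-step: 1

[Jacobi] macro 1: S0 reads c1=0 → after 1×micro: 1; S1 reads c0=4 → after 1×micro: 0 ⇒ (c0=1, c1=0)
[Jacobi] macro 2: S0 reads c1=0 → after 1×micro: 1; S1 reads c0=1 → after 1×micro: 2 ⇒ (c0=1, c1=2)
[Jacobi] macro 3: S0 reads c1=2 → after 1×micro: -1; S1 reads c0=1 → after 1×micro: 0 ⇒ (c0=-1, c1=0)
[Jacobi] macro 4: S0 reads c1=0 → after 1×micro: 1; S1 reads c0=-1 → after 1×micro: 1 ⇒ (c0=1, c1=1)
[Gauss-Seidel] macro 1: S0 reads c1=0 → after 1×micro: 1; S1 reads c0=1 → after 1×micro: 2 ⇒ (c0=1, c1=2)
[Gauss-Seidel] macro 2: S0 reads c1=2 → after 1×micro: -1; S1 reads c0=-1 → after 1×micro: 2 ⇒ (c0=-1, c1=2)
[Gauss-Seidel] macro 3: S0 reads c1=2 → after 1×micro: -1; S1 reads c0=-1 → after 1×micro: 2 ⇒ (c0=-1, c1=2)
[Gauss-Seidel] macro 4: S0 reads c1=2 → after 1×micro: -1; S1 reads c0=-1 → after 1×micro: 2 ⇒ (c0=-1, c1=2)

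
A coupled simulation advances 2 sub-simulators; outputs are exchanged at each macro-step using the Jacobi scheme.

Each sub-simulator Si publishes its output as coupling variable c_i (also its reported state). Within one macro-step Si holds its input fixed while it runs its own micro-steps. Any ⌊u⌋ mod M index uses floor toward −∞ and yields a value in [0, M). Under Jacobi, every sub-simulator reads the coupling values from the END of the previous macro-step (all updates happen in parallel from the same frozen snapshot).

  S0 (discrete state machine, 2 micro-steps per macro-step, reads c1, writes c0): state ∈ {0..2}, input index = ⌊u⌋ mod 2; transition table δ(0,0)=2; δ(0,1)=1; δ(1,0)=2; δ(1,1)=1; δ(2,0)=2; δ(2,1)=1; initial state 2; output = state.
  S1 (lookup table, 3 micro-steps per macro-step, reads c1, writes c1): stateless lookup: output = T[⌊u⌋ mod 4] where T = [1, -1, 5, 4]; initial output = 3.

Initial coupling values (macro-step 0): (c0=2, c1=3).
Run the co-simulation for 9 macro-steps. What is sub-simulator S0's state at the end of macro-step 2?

S0 state at macro-step 2 = 2

macro 1: S0 reads c1=3 → after 2×micro: 1; S1 reads c1=3 → after 3×micro: 4 ⇒ (c0=1, c1=4)
macro 2: S0 reads c1=4 → after 2×micro: 2; S1 reads c1=4 → after 3×micro: 1 ⇒ (c0=2, c1=1)
macro 3: S0 reads c1=1 → after 2×micro: 1; S1 reads c1=1 → after 3×micro: -1 ⇒ (c0=1, c1=-1)
macro 4: S0 reads c1=-1 → after 2×micro: 1; S1 reads c1=-1 → after 3×micro: 4 ⇒ (c0=1, c1=4)
macro 5: S0 reads c1=4 → after 2×micro: 2; S1 reads c1=4 → after 3×micro: 1 ⇒ (c0=2, c1=1)
macro 6: S0 reads c1=1 → after 2×micro: 1; S1 reads c1=1 → after 3×micro: -1 ⇒ (c0=1, c1=-1)
macro 7: S0 reads c1=-1 → after 2×micro: 1; S1 reads c1=-1 → after 3×micro: 4 ⇒ (c0=1, c1=4)
macro 8: S0 reads c1=4 → after 2×micro: 2; S1 reads c1=4 → after 3×micro: 1 ⇒ (c0=2, c1=1)
macro 9: S0 reads c1=1 → after 2×micro: 1; S1 reads c1=1 → after 3×micro: -1 ⇒ (c0=1, c1=-1)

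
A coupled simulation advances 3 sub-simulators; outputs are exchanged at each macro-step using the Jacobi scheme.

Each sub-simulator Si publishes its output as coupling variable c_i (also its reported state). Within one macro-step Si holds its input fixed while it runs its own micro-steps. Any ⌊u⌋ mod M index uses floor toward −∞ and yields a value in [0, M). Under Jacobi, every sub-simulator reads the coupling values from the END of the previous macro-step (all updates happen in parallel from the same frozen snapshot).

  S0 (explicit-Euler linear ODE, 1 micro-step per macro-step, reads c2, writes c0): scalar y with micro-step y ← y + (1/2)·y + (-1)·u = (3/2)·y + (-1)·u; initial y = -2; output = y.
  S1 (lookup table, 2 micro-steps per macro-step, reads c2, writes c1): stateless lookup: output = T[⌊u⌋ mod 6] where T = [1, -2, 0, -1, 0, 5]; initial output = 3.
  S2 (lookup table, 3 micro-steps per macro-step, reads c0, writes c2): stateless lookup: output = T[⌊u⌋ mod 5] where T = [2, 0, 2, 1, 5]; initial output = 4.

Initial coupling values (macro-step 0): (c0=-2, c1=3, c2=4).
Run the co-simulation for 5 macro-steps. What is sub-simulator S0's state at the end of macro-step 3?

S0 state at macro-step 3 = -73/4

macro 1: S0 reads c2=4 → after 1×micro: -7; S1 reads c2=4 → after 2×micro: 0; S2 reads c0=-2 → after 3×micro: 1 ⇒ (c0=-7, c1=0, c2=1)
macro 2: S0 reads c2=1 → after 1×micro: -23/2; S1 reads c2=1 → after 2×micro: -2; S2 reads c0=-7 → after 3×micro: 1 ⇒ (c0=-23/2, c1=-2, c2=1)
macro 3: S0 reads c2=1 → after 1×micro: -73/4; S1 reads c2=1 → after 2×micro: -2; S2 reads c0=-23/2 → after 3×micro: 1 ⇒ (c0=-73/4, c1=-2, c2=1)
macro 4: S0 reads c2=1 → after 1×micro: -227/8; S1 reads c2=1 → after 2×micro: -2; S2 reads c0=-73/4 → after 3×micro: 0 ⇒ (c0=-227/8, c1=-2, c2=0)
macro 5: S0 reads c2=0 → after 1×micro: -681/16; S1 reads c2=0 → after 2×micro: 1; S2 reads c0=-227/8 → after 3×micro: 0 ⇒ (c0=-681/16, c1=1, c2=0)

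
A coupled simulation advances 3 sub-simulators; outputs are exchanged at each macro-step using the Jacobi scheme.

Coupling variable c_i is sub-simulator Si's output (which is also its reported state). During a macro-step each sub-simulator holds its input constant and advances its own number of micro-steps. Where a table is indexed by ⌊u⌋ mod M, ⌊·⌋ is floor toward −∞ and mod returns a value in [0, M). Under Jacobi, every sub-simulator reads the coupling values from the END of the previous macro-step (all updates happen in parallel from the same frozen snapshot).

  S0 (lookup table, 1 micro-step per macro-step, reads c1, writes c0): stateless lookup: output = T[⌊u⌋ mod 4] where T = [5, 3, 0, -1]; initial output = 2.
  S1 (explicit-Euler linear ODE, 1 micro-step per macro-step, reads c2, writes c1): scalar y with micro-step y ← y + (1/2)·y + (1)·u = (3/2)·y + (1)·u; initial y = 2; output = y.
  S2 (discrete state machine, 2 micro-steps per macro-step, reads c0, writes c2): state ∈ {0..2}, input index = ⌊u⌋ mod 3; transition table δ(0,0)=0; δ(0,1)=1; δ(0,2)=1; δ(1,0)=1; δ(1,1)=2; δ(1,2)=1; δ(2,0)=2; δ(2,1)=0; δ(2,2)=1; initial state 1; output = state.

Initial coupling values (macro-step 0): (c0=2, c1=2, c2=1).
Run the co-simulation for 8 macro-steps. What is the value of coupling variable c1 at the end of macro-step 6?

c1 at macro-step 6 = 697/16

macro 1: S0 reads c1=2 → after 1×micro: 0; S1 reads c2=1 → after 1×micro: 4; S2 reads c0=2 → after 2×micro: 1 ⇒ (c0=0, c1=4, c2=1)
macro 2: S0 reads c1=4 → after 1×micro: 5; S1 reads c2=1 → after 1×micro: 7; S2 reads c0=0 → after 2×micro: 1 ⇒ (c0=5, c1=7, c2=1)
macro 3: S0 reads c1=7 → after 1×micro: -1; S1 reads c2=1 → after 1×micro: 23/2; S2 reads c0=5 → after 2×micro: 1 ⇒ (c0=-1, c1=23/2, c2=1)
macro 4: S0 reads c1=23/2 → after 1×micro: -1; S1 reads c2=1 → after 1×micro: 73/4; S2 reads c0=-1 → after 2×micro: 1 ⇒ (c0=-1, c1=73/4, c2=1)
macro 5: S0 reads c1=73/4 → after 1×micro: 0; S1 reads c2=1 → after 1×micro: 227/8; S2 reads c0=-1 → after 2×micro: 1 ⇒ (c0=0, c1=227/8, c2=1)
macro 6: S0 reads c1=227/8 → after 1×micro: 5; S1 reads c2=1 → after 1×micro: 697/16; S2 reads c0=0 → after 2×micro: 1 ⇒ (c0=5, c1=697/16, c2=1)
macro 7: S0 reads c1=697/16 → after 1×micro: -1; S1 reads c2=1 → after 1×micro: 2123/32; S2 reads c0=5 → after 2×micro: 1 ⇒ (c0=-1, c1=2123/32, c2=1)
macro 8: S0 reads c1=2123/32 → after 1×micro: 0; S1 reads c2=1 → after 1×micro: 6433/64; S2 reads c0=-1 → after 2×micro: 1 ⇒ (c0=0, c1=6433/64, c2=1)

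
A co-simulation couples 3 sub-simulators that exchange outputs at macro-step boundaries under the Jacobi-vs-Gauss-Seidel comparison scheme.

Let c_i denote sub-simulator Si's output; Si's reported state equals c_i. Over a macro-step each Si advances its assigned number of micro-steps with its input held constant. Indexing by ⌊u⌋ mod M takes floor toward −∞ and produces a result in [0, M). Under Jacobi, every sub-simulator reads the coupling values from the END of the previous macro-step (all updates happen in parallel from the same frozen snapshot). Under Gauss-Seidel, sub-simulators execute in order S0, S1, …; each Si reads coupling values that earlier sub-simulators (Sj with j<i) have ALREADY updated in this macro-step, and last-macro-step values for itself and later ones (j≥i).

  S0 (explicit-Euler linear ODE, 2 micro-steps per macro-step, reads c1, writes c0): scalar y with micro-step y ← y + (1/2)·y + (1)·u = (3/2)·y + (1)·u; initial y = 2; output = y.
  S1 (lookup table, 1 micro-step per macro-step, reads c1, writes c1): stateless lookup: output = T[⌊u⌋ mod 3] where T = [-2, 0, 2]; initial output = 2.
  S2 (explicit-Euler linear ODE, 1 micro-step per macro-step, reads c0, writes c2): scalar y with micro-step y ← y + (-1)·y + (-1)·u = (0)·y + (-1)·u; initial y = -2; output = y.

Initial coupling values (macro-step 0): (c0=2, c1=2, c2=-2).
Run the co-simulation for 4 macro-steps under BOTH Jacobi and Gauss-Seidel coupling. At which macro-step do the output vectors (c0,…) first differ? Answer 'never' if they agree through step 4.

[Jacobi] macro 1: S0 reads c1=2 → after 2×micro: 19/2; S1 reads c1=2 → after 1×micro: 2; S2 reads c0=2 → after 1×micro: -2 ⇒ (c0=19/2, c1=2, c2=-2)
[Jacobi] macro 2: S0 reads c1=2 → after 2×micro: 211/8; S1 reads c1=2 → after 1×micro: 2; S2 reads c0=19/2 → after 1×micro: -19/2 ⇒ (c0=211/8, c1=2, c2=-19/2)
[Jacobi] macro 3: S0 reads c1=2 → after 2×micro: 2059/32; S1 reads c1=2 → after 1×micro: 2; S2 reads c0=211/8 → after 1×micro: -211/8 ⇒ (c0=2059/32, c1=2, c2=-211/8)
[Jacobi] macro 4: S0 reads c1=2 → after 2×micro: 19171/128; S1 reads c1=2 → after 1×micro: 2; S2 reads c0=2059/32 → after 1×micro: -2059/32 ⇒ (c0=19171/128, c1=2, c2=-2059/32)
[Gauss-Seidel] macro 1: S0 reads c1=2 → after 2×micro: 19/2; S1 reads c1=2 → after 1×micro: 2; S2 reads c0=19/2 → after 1×micro: -19/2 ⇒ (c0=19/2, c1=2, c2=-19/2)
[Gauss-Seidel] macro 2: S0 reads c1=2 → after 2×micro: 211/8; S1 reads c1=2 → after 1×micro: 2; S2 reads c0=211/8 → after 1×micro: -211/8 ⇒ (c0=211/8, c1=2, c2=-211/8)
[Gauss-Seidel] macro 3: S0 reads c1=2 → after 2×micro: 2059/32; S1 reads c1=2 → after 1×micro: 2; S2 reads c0=2059/32 → after 1×micro: -2059/32 ⇒ (c0=2059/32, c1=2, c2=-2059/32)
[Gauss-Seidel] macro 4: S0 reads c1=2 → after 2×micro: 19171/128; S1 reads c1=2 → after 1×micro: 2; S2 reads c0=19171/128 → after 1×micro: -19171/128 ⇒ (c0=19171/128, c1=2, c2=-19171/128)

first divergence at macro-step: 1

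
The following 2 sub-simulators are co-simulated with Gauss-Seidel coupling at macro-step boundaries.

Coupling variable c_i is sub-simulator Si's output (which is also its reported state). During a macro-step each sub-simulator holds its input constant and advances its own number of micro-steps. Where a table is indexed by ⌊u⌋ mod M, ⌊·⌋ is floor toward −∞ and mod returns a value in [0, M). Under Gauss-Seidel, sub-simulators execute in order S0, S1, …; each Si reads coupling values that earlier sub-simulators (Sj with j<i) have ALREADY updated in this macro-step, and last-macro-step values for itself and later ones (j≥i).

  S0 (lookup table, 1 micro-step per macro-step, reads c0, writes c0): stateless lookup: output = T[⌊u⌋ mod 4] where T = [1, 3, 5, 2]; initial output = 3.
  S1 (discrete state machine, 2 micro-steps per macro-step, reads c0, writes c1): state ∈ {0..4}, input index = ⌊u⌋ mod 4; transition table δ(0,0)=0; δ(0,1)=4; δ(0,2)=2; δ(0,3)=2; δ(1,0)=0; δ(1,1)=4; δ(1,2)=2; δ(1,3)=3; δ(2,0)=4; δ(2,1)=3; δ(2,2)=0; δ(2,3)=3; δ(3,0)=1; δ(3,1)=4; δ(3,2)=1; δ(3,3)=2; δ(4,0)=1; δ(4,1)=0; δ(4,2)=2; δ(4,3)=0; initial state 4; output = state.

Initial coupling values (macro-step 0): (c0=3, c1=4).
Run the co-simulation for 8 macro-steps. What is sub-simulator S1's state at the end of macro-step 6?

S1 state at macro-step 6 = 2

macro 1: S0 reads c0=3 → after 1×micro: 2; S1 reads c0=2 → after 2×micro: 0 ⇒ (c0=2, c1=0)
macro 2: S0 reads c0=2 → after 1×micro: 5; S1 reads c0=5 → after 2×micro: 0 ⇒ (c0=5, c1=0)
macro 3: S0 reads c0=5 → after 1×micro: 3; S1 reads c0=3 → after 2×micro: 3 ⇒ (c0=3, c1=3)
macro 4: S0 reads c0=3 → after 1×micro: 2; S1 reads c0=2 → after 2×micro: 2 ⇒ (c0=2, c1=2)
macro 5: S0 reads c0=2 → after 1×micro: 5; S1 reads c0=5 → after 2×micro: 4 ⇒ (c0=5, c1=4)
macro 6: S0 reads c0=5 → after 1×micro: 3; S1 reads c0=3 → after 2×micro: 2 ⇒ (c0=3, c1=2)
macro 7: S0 reads c0=3 → after 1×micro: 2; S1 reads c0=2 → after 2×micro: 2 ⇒ (c0=2, c1=2)
macro 8: S0 reads c0=2 → after 1×micro: 5; S1 reads c0=5 → after 2×micro: 4 ⇒ (c0=5, c1=4)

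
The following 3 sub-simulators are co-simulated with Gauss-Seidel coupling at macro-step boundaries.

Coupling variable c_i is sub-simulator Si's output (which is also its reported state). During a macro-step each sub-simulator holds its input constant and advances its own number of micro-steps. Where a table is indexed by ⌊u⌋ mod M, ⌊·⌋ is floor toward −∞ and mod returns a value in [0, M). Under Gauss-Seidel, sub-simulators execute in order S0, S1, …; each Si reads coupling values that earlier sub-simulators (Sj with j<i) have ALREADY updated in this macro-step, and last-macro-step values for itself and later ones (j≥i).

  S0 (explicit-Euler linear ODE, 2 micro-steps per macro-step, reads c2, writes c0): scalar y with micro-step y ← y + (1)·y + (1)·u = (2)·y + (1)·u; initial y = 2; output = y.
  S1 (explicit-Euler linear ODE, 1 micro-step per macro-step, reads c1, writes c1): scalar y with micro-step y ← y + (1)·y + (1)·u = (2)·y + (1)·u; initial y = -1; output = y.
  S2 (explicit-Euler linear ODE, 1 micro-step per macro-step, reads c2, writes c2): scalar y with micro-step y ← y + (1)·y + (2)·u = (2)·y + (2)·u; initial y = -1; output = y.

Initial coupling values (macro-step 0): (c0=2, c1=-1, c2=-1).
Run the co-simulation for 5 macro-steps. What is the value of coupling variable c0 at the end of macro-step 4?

macro 1: S0 reads c2=-1 → after 2×micro: 5; S1 reads c1=-1 → after 1×micro: -3; S2 reads c2=-1 → after 1×micro: -4 ⇒ (c0=5, c1=-3, c2=-4)
macro 2: S0 reads c2=-4 → after 2×micro: 8; S1 reads c1=-3 → after 1×micro: -9; S2 reads c2=-4 → after 1×micro: -16 ⇒ (c0=8, c1=-9, c2=-16)
macro 3: S0 reads c2=-16 → after 2×micro: -16; S1 reads c1=-9 → after 1×micro: -27; S2 reads c2=-16 → after 1×micro: -64 ⇒ (c0=-16, c1=-27, c2=-64)
macro 4: S0 reads c2=-64 → after 2×micro: -256; S1 reads c1=-27 → after 1×micro: -81; S2 reads c2=-64 → after 1×micro: -256 ⇒ (c0=-256, c1=-81, c2=-256)
macro 5: S0 reads c2=-256 → after 2×micro: -1792; S1 reads c1=-81 → after 1×micro: -243; S2 reads c2=-256 → after 1×micro: -1024 ⇒ (c0=-1792, c1=-243, c2=-1024)

c0 at macro-step 4 = -256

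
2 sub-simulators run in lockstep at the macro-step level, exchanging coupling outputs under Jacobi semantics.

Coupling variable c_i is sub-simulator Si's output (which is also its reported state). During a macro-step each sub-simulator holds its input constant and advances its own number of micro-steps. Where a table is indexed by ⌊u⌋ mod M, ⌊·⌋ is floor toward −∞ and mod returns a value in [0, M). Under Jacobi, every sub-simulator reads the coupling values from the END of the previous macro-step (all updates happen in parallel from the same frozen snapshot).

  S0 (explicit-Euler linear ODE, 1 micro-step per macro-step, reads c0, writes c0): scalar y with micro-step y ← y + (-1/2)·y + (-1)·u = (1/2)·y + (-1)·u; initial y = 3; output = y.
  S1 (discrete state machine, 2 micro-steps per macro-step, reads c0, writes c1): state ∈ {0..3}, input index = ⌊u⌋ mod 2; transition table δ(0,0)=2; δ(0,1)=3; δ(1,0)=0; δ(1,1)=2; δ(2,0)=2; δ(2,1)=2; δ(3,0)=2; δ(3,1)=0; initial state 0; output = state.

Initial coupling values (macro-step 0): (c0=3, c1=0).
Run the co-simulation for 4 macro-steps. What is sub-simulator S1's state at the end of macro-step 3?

macro 1: S0 reads c0=3 → after 1×micro: -3/2; S1 reads c0=3 → after 2×micro: 0 ⇒ (c0=-3/2, c1=0)
macro 2: S0 reads c0=-3/2 → after 1×micro: 3/4; S1 reads c0=-3/2 → after 2×micro: 2 ⇒ (c0=3/4, c1=2)
macro 3: S0 reads c0=3/4 → after 1×micro: -3/8; S1 reads c0=3/4 → after 2×micro: 2 ⇒ (c0=-3/8, c1=2)
macro 4: S0 reads c0=-3/8 → after 1×micro: 3/16; S1 reads c0=-3/8 → after 2×micro: 2 ⇒ (c0=3/16, c1=2)

S1 state at macro-step 3 = 2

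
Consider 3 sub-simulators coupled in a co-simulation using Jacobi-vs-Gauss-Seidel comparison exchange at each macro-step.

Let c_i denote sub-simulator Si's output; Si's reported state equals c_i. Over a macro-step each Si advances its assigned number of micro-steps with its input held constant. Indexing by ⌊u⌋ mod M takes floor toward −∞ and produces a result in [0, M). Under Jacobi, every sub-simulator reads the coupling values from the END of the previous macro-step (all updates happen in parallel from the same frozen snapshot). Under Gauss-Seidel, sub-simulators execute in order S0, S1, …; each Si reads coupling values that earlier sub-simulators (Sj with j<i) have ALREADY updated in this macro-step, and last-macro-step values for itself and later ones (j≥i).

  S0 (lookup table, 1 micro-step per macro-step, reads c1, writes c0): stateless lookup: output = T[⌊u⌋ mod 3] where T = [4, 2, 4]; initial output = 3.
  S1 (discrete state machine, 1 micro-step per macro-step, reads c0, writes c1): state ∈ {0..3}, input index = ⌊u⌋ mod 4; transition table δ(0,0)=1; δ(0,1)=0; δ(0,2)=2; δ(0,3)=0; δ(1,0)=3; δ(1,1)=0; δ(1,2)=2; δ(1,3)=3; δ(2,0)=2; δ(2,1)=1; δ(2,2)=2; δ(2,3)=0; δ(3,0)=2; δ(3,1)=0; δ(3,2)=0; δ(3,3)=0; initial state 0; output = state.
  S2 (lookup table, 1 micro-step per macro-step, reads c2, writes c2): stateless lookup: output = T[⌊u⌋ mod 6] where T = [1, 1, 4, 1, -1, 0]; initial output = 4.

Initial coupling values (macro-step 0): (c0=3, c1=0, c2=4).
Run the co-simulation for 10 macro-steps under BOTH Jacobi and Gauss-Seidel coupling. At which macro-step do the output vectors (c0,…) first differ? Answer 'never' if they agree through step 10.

[Jacobi] macro 1: S0 reads c1=0 → after 1×micro: 4; S1 reads c0=3 → after 1×micro: 0; S2 reads c2=4 → after 1×micro: -1 ⇒ (c0=4, c1=0, c2=-1)
[Jacobi] macro 2: S0 reads c1=0 → after 1×micro: 4; S1 reads c0=4 → after 1×micro: 1; S2 reads c2=-1 → after 1×micro: 0 ⇒ (c0=4, c1=1, c2=0)
[Jacobi] macro 3: S0 reads c1=1 → after 1×micro: 2; S1 reads c0=4 → after 1×micro: 3; S2 reads c2=0 → after 1×micro: 1 ⇒ (c0=2, c1=3, c2=1)
[Jacobi] macro 4: S0 reads c1=3 → after 1×micro: 4; S1 reads c0=2 → after 1×micro: 0; S2 reads c2=1 → after 1×micro: 1 ⇒ (c0=4, c1=0, c2=1)
[Jacobi] macro 5: S0 reads c1=0 → after 1×micro: 4; S1 reads c0=4 → after 1×micro: 1; S2 reads c2=1 → after 1×micro: 1 ⇒ (c0=4, c1=1, c2=1)
[Jacobi] macro 6: S0 reads c1=1 → after 1×micro: 2; S1 reads c0=4 → after 1×micro: 3; S2 reads c2=1 → after 1×micro: 1 ⇒ (c0=2, c1=3, c2=1)
[Jacobi] macro 7: S0 reads c1=3 → after 1×micro: 4; S1 reads c0=2 → after 1×micro: 0; S2 reads c2=1 → after 1×micro: 1 ⇒ (c0=4, c1=0, c2=1)
[Jacobi] macro 8: S0 reads c1=0 → after 1×micro: 4; S1 reads c0=4 → after 1×micro: 1; S2 reads c2=1 → after 1×micro: 1 ⇒ (c0=4, c1=1, c2=1)
[Jacobi] macro 9: S0 reads c1=1 → after 1×micro: 2; S1 reads c0=4 → after 1×micro: 3; S2 reads c2=1 → after 1×micro: 1 ⇒ (c0=2, c1=3, c2=1)
[Jacobi] macro 10: S0 reads c1=3 → after 1×micro: 4; S1 reads c0=2 → after 1×micro: 0; S2 reads c2=1 → after 1×micro: 1 ⇒ (c0=4, c1=0, c2=1)
[Gauss-Seidel] macro 1: S0 reads c1=0 → after 1×micro: 4; S1 reads c0=4 → after 1×micro: 1; S2 reads c2=4 → after 1×micro: -1 ⇒ (c0=4, c1=1, c2=-1)
[Gauss-Seidel] macro 2: S0 reads c1=1 → after 1×micro: 2; S1 reads c0=2 → after 1×micro: 2; S2 reads c2=-1 → after 1×micro: 0 ⇒ (c0=2, c1=2, c2=0)
[Gauss-Seidel] macro 3: S0 reads c1=2 → after 1×micro: 4; S1 reads c0=4 → after 1×micro: 2; S2 reads c2=0 → after 1×micro: 1 ⇒ (c0=4, c1=2, c2=1)
[Gauss-Seidel] macro 4: S0 reads c1=2 → after 1×micro: 4; S1 reads c0=4 → after 1×micro: 2; S2 reads c2=1 → after 1×micro: 1 ⇒ (c0=4, c1=2, c2=1)
[Gauss-Seidel] macro 5: S0 reads c1=2 → after 1×micro: 4; S1 reads c0=4 → after 1×micro: 2; S2 reads c2=1 → after 1×micro: 1 ⇒ (c0=4, c1=2, c2=1)
[Gauss-Seidel] macro 6: S0 reads c1=2 → after 1×micro: 4; S1 reads c0=4 → after 1×micro: 2; S2 reads c2=1 → after 1×micro: 1 ⇒ (c0=4, c1=2, c2=1)
[Gauss-Seidel] macro 7: S0 reads c1=2 → after 1×micro: 4; S1 reads c0=4 → after 1×micro: 2; S2 reads c2=1 → after 1×micro: 1 ⇒ (c0=4, c1=2, c2=1)
[Gauss-Seidel] macro 8: S0 reads c1=2 → after 1×micro: 4; S1 reads c0=4 → after 1×micro: 2; S2 reads c2=1 → after 1×micro: 1 ⇒ (c0=4, c1=2, c2=1)
[Gauss-Seidel] macro 9: S0 reads c1=2 → after 1×micro: 4; S1 reads c0=4 → after 1×micro: 2; S2 reads c2=1 → after 1×micro: 1 ⇒ (c0=4, c1=2, c2=1)
[Gauss-Seidel] macro 10: S0 reads c1=2 → after 1×micro: 4; S1 reads c0=4 → after 1×micro: 2; S2 reads c2=1 → after 1×micro: 1 ⇒ (c0=4, c1=2, c2=1)

first divergence at macro-step: 1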